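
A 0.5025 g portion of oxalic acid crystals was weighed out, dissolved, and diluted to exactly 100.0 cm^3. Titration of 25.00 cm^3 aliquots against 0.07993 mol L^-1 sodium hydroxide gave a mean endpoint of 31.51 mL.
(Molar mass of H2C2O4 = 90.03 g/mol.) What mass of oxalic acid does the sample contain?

H2C2O4 + 2 NaOH → Na2C2O4 + 2 H2O
n(NaOH) per titration = 0.03151 × 0.07993 = 2.519 × 10^-3 mol
From the 1:2 ratio, n(H2C2O4) in each aliquot = 1/2 × 2.519 × 10^-3 = 1.259 × 10^-3 mol
n(H2C2O4) in the whole flask = 1.259 × 10^-3 × 100.0/25.00 = 5.037 × 10^-3 mol
mass of H2C2O4 = 5.037 × 10^-3 × 90.03 = 0.4535 g

0.4535 g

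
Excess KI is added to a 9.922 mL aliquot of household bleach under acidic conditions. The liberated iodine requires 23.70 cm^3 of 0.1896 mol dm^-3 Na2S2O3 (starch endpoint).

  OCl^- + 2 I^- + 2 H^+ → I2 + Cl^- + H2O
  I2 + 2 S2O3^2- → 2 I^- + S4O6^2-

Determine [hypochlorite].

0.2264 mol/L

n(S2O3^2-) = 0.02370 × 0.1896 = 4.494 × 10^-3 mol
n(I2) = n(S2O3^2-)/2 = 2.247 × 10^-3 mol
n(OCl^-) in the aliquot = 2.247 × 10^-3 mol (1:1 ratio)
[OCl^-] = 2.247 × 10^-3 / 0.009922 = 0.2264 mol/L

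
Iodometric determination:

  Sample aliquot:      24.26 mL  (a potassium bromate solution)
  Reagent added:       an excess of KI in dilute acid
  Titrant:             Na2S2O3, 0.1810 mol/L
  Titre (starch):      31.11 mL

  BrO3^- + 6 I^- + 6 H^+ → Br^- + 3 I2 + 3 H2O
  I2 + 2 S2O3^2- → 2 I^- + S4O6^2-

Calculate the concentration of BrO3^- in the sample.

n(S2O3^2-) = 0.03111 × 0.1810 = 5.631 × 10^-3 mol
n(I2) = n(S2O3^2-)/2 = 2.815 × 10^-3 mol
From the 1:3 ratio, n(BrO3^-) in the aliquot = 1/3 × 2.815 × 10^-3 = 9.385 × 10^-4 mol
[BrO3^-] = 9.385 × 10^-4 / 0.02426 = 0.03868 mol/L

0.03868 mol/L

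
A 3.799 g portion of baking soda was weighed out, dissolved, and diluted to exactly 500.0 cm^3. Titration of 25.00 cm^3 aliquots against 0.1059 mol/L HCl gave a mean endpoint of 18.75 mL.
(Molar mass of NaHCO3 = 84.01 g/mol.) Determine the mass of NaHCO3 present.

NaHCO3 + HCl → NaCl + H2O + CO2
n(HCl) per titration = 0.01875 × 0.1059 = 1.986 × 10^-3 mol
n(NaHCO3) in each aliquot = 1.986 × 10^-3 mol (1:1 ratio)
n(NaHCO3) in the whole flask = 1.986 × 10^-3 × 500.0/25.00 = 0.03971 mol
mass of NaHCO3 = 0.03971 × 84.01 = 3.336 g

3.336 g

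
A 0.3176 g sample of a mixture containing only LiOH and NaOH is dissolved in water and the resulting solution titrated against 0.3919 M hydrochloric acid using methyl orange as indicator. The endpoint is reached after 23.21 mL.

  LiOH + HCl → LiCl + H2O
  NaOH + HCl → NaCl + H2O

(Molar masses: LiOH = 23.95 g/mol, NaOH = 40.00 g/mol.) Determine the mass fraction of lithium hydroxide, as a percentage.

n(HCl) = 0.02321 × 0.3919 = 9.096 × 10^-3 mol
Let x = n(LiOH), y = n(NaOH).
Titrant: 1x + 1y = 9.096 × 10^-3;  mass: 23.95x + 40.00y = 0.3176
Solving, x = 2.881 × 10^-3 mol, y = 6.215 × 10^-3 mol
mass of LiOH = 2.881 × 10^-3 × 23.95 = 0.06900 g
% LiOH = 0.06900 / 0.3176 × 100 = 21.73 %

21.73 %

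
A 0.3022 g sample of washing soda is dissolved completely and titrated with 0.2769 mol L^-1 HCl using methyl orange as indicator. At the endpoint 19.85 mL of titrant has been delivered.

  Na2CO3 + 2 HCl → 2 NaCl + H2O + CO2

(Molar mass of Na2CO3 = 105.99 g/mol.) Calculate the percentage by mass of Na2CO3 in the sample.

96.39 %

n(HCl) = 0.01985 L × 0.2769 mol/L = 5.496 × 10^-3 mol
From the 1:2 ratio, n(Na2CO3) = 1/2 × 5.496 × 10^-3 = 2.748 × 10^-3 mol
mass of Na2CO3 = 2.748 × 10^-3 × 105.99 g/mol = 0.2913 g
% Na2CO3 = 0.2913 / 0.3022 × 100 = 96.39 %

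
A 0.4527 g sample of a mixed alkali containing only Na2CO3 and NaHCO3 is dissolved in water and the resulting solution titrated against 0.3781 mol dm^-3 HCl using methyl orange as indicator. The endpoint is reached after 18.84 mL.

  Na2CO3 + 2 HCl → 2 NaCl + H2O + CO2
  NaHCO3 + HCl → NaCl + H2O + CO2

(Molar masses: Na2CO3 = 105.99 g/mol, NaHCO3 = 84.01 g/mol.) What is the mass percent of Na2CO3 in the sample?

55.01 %

n(HCl) = 0.01884 × 0.3781 = 7.123 × 10^-3 mol
Let x = n(Na2CO3), y = n(NaHCO3).
Titrant: 2x + 1y = 7.123 × 10^-3;  mass: 105.99x + 84.01y = 0.4527
Solving, x = 2.349 × 10^-3 mol, y = 2.424 × 10^-3 mol
mass of Na2CO3 = 2.349 × 10^-3 × 105.99 = 0.2490 g
% Na2CO3 = 0.2490 / 0.4527 × 100 = 55.01 %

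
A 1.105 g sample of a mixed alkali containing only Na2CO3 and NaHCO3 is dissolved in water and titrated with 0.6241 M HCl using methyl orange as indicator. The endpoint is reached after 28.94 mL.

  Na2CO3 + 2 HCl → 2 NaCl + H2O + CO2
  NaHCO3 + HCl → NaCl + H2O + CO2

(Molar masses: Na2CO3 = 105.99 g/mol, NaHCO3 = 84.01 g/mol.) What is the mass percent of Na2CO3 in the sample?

n(HCl) = 0.02894 × 0.6241 = 0.01806 mol
Let x = n(Na2CO3), y = n(NaHCO3).
Titrant: 2x + 1y = 0.01806;  mass: 105.99x + 84.01y = 1.105
Solving, x = 6.647 × 10^-3 mol, y = 4.767 × 10^-3 mol
mass of Na2CO3 = 6.647 × 10^-3 × 105.99 = 0.7046 g
% Na2CO3 = 0.7046 / 1.105 × 100 = 63.76 %

63.76 %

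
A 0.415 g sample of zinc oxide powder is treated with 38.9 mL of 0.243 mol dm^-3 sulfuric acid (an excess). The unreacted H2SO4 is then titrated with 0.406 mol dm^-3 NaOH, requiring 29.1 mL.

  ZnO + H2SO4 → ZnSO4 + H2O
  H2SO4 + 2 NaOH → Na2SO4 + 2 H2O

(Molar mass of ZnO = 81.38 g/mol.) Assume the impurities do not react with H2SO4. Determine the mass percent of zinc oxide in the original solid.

n(H2SO4) added = 0.0389 × 0.243 = 9.45 × 10^-3 mol
n(NaOH) used in back-titration = 0.0291 × 0.406 = 0.0118 mol
From the 1:2 ratio, n(H2SO4) left over = 1/2 × 0.0118 = 5.91 × 10^-3 mol
n(H2SO4) consumed by analyte = 9.45 × 10^-3 − 5.91 × 10^-3 = 3.55 × 10^-3 mol
n(ZnO) = 3.55 × 10^-3 mol (1:1 ratio)
mass of ZnO = 3.55 × 10^-3 × 81.38 = 0.289 g
% ZnO = 0.289 / 0.415 × 100 = 69.5 %

69.5 %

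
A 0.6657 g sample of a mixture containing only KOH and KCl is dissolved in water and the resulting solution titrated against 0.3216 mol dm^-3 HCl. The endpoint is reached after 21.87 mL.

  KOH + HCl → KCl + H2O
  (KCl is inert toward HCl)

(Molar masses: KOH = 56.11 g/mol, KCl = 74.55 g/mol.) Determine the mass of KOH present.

0.3946 g

n(HCl) = 0.02187 × 0.3216 = 7.033 × 10^-3 mol
Let x = n(KOH), y = n(KCl).
Titrant: 1x = 7.033 × 10^-3;  mass: 56.11x + 74.55y = 0.6657
Solving, x = 7.033 × 10^-3 mol, y = 3.636 × 10^-3 mol
mass of KOH = 7.033 × 10^-3 × 56.11 = 0.3946 g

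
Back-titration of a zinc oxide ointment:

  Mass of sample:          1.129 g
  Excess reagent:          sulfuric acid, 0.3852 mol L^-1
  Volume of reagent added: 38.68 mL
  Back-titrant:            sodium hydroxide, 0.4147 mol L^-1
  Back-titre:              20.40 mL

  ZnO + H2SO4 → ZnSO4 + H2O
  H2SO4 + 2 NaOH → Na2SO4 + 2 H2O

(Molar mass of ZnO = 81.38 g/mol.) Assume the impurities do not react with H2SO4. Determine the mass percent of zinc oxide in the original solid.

n(H2SO4) added = 0.03868 × 0.3852 = 0.01490 mol
n(NaOH) used in back-titration = 0.02040 × 0.4147 = 8.460 × 10^-3 mol
From the 1:2 ratio, n(H2SO4) left over = 1/2 × 8.460 × 10^-3 = 4.230 × 10^-3 mol
n(H2SO4) consumed by analyte = 0.01490 − 4.230 × 10^-3 = 0.01067 mol
n(ZnO) = 0.01067 mol (1:1 ratio)
mass of ZnO = 0.01067 × 81.38 = 0.8683 g
% ZnO = 0.8683 / 1.129 × 100 = 76.91 %

76.91 %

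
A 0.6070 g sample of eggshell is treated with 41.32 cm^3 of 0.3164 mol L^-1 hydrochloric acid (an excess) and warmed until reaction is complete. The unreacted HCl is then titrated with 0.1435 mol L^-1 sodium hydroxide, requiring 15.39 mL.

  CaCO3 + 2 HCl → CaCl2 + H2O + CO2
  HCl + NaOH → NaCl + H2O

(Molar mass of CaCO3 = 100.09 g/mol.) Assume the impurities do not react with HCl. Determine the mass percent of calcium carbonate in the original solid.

n(HCl) added = 0.04132 × 0.3164 = 0.01307 mol
n(NaOH) used in back-titration = 0.01539 × 0.1435 = 2.208 × 10^-3 mol
n(HCl) left over = 2.208 × 10^-3 mol (1:1 ratio)
n(HCl) consumed by analyte = 0.01307 − 2.208 × 10^-3 = 0.01087 mol
From the 1:2 ratio, n(CaCO3) = 1/2 × 0.01087 = 5.433 × 10^-3 mol
mass of CaCO3 = 5.433 × 10^-3 × 100.09 = 0.5437 g
% CaCO3 = 0.5437 / 0.6070 × 100 = 89.58 %

89.58 %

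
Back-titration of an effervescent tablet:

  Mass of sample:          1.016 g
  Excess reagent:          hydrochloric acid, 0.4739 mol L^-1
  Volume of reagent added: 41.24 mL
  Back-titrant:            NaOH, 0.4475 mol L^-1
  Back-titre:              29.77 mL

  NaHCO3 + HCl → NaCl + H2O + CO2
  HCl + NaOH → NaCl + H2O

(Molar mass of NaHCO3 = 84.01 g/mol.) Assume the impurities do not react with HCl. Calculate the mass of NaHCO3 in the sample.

0.5227 g

n(HCl) added = 0.04124 × 0.4739 = 0.01954 mol
n(NaOH) used in back-titration = 0.02977 × 0.4475 = 0.01332 mol
n(HCl) left over = 0.01332 mol (1:1 ratio)
n(HCl) consumed by analyte = 0.01954 − 0.01332 = 6.222 × 10^-3 mol
n(NaHCO3) = 6.222 × 10^-3 mol (1:1 ratio)
mass of NaHCO3 = 6.222 × 10^-3 × 84.01 = 0.5227 g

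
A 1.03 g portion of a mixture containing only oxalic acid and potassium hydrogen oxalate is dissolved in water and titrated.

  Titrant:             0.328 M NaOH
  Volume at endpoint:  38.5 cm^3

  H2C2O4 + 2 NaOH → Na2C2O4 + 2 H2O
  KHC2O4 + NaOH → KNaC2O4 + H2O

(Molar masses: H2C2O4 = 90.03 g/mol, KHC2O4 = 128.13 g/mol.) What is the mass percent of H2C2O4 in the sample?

n(NaOH) = 0.0385 × 0.328 = 0.0126 mol
Let x = n(H2C2O4), y = n(KHC2O4).
Titrant: 2x + 1y = 0.0126;  mass: 90.03x + 128.13y = 1.03
Solving, x = 3.54 × 10^-3 mol, y = 5.55 × 10^-3 mol
mass of H2C2O4 = 3.54 × 10^-3 × 90.03 = 0.318 g
% H2C2O4 = 0.318 / 1.03 × 100 = 30.9 %

30.9 %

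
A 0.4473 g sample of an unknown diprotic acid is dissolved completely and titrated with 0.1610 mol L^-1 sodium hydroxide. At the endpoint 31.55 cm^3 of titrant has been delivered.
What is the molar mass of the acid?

n(NaOH) = 0.03155 L × 0.1610 mol/L = 5.080 × 10^-3 mol
From the 1:2 ratio, n(H2A) = 1/2 × 5.080 × 10^-3 = 2.540 × 10^-3 mol
M = m / n = 0.4473 g / 2.540 × 10^-3 mol = 176.1 g/mol

176.1 g/mol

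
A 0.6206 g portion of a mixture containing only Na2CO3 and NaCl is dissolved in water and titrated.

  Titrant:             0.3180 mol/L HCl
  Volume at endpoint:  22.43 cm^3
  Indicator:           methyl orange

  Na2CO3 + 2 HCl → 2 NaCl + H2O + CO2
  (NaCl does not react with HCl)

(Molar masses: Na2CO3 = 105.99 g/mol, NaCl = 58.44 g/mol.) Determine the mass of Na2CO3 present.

0.3780 g

n(HCl) = 0.02243 × 0.3180 = 7.133 × 10^-3 mol
Let x = n(Na2CO3), y = n(NaCl).
Titrant: 2x = 7.133 × 10^-3;  mass: 105.99x + 58.44y = 0.6206
Solving, x = 3.566 × 10^-3 mol, y = 4.151 × 10^-3 mol
mass of Na2CO3 = 3.566 × 10^-3 × 105.99 = 0.3780 g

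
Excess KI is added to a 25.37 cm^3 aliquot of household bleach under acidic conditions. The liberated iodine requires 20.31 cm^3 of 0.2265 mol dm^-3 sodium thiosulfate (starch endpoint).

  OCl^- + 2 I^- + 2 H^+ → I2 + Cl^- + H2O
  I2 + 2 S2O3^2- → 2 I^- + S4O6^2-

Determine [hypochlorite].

0.09066 mol/L

n(S2O3^2-) = 0.02031 × 0.2265 = 4.600 × 10^-3 mol
n(I2) = n(S2O3^2-)/2 = 2.300 × 10^-3 mol
n(OCl^-) in the aliquot = 2.300 × 10^-3 mol (1:1 ratio)
[OCl^-] = 2.300 × 10^-3 / 0.02537 = 0.09066 mol/L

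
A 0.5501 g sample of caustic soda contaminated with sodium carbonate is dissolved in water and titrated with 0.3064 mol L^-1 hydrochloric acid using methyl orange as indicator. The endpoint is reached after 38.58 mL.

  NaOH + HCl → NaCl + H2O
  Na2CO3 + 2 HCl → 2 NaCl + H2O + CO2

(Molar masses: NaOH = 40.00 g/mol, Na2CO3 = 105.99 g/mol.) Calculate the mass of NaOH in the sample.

n(HCl) = 0.03858 × 0.3064 = 0.01182 mol
Let x = n(NaOH), y = n(Na2CO3).
Titrant: 1x + 2y = 0.01182;  mass: 40.00x + 105.99y = 0.5501
Solving, x = 5.875 × 10^-3 mol, y = 2.973 × 10^-3 mol
mass of NaOH = 5.875 × 10^-3 × 40.00 = 0.2350 g

0.2350 g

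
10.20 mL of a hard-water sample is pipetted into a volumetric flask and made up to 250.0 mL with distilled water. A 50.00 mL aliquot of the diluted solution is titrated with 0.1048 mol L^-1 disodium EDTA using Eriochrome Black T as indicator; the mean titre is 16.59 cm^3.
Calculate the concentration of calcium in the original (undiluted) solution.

0.8523 mol/L

Ca^2+ + EDTA^4- → [Ca(EDTA)]^2-
n(EDTA) = 0.01659 × 0.1048 = 1.739 × 10^-3 mol
n(Ca2+) in the aliquot = 1.739 × 10^-3 mol (1:1 ratio)
[Ca2+]_dilute = 1.739 × 10^-3 / 0.05000 = 0.03477 mol/L
Dilution factor = 250.0 / 10.20 = 24.51
[Ca2+]_stock = 0.03477 × 24.51 = 0.8523 mol/L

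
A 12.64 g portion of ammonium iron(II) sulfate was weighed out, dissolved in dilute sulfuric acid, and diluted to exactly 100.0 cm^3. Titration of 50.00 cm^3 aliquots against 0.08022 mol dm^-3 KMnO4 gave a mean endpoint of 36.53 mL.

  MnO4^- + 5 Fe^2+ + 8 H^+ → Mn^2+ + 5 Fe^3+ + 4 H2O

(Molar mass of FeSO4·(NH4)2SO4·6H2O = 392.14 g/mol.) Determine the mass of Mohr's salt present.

n(KMnO4) per titration = 0.03653 × 0.08022 = 2.930 × 10^-3 mol
From the 5:1 ratio, n(FeSO4·(NH4)2SO4·6H2O) in each aliquot = 5/1 × 2.930 × 10^-3 = 0.01465 mol
n(FeSO4·(NH4)2SO4·6H2O) in the whole flask = 0.01465 × 100.0/50.00 = 0.02930 mol
mass of FeSO4·(NH4)2SO4·6H2O = 0.02930 × 392.14 = 11.49 g

11.49 g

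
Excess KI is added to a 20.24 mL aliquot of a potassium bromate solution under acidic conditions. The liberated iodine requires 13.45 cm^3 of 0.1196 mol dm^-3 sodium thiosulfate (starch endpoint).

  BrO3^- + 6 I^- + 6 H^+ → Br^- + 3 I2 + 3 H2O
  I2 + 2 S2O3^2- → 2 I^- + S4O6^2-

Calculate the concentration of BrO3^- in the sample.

n(S2O3^2-) = 0.01345 × 0.1196 = 1.609 × 10^-3 mol
n(I2) = n(S2O3^2-)/2 = 8.043 × 10^-4 mol
From the 1:3 ratio, n(BrO3^-) in the aliquot = 1/3 × 8.043 × 10^-4 = 2.681 × 10^-4 mol
[BrO3^-] = 2.681 × 10^-4 / 0.02024 = 0.01325 mol/L

0.01325 mol/L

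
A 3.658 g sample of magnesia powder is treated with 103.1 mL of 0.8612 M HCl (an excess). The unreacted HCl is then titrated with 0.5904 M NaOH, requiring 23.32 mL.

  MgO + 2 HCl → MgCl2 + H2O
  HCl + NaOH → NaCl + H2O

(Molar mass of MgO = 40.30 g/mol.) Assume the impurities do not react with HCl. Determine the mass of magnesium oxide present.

n(HCl) added = 0.1031 × 0.8612 = 0.08879 mol
n(NaOH) used in back-titration = 0.02332 × 0.5904 = 0.01377 mol
n(HCl) left over = 0.01377 mol (1:1 ratio)
n(HCl) consumed by analyte = 0.08879 − 0.01377 = 0.07502 mol
From the 1:2 ratio, n(MgO) = 1/2 × 0.07502 = 0.03751 mol
mass of MgO = 0.03751 × 40.30 = 1.512 g

1.512 g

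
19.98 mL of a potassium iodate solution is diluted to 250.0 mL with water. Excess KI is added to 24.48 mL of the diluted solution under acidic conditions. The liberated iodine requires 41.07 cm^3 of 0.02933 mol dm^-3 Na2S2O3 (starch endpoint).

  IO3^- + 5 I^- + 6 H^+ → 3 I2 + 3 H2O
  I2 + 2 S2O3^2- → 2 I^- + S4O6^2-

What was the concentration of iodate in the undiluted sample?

n(S2O3^2-) = 0.04107 × 0.02933 = 1.205 × 10^-3 mol
n(I2) = n(S2O3^2-)/2 = 6.023 × 10^-4 mol
From the 1:3 ratio, n(IO3^-) in the aliquot = 1/3 × 6.023 × 10^-4 = 2.008 × 10^-4 mol
[IO3^-]_dilute = 2.008 × 10^-4 / 0.02448 = 0.008201 mol/L
[IO3^-]_original = 0.008201 × 250.0/19.98 = 0.1026 mol/L

0.1026 mol/L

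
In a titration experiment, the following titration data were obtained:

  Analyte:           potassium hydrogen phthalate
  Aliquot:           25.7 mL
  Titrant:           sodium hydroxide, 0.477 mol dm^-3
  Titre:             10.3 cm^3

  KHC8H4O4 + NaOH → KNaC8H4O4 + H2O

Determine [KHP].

0.191 mol/L

n(NaOH) = 0.0103 L × 0.477 mol/L = 4.91 × 10^-3 mol
n(KHC8H4O4) = 4.91 × 10^-3 mol (1:1 mole ratio)
[KHC8H4O4] = 4.91 × 10^-3 mol / 0.0257 L = 0.191 mol/L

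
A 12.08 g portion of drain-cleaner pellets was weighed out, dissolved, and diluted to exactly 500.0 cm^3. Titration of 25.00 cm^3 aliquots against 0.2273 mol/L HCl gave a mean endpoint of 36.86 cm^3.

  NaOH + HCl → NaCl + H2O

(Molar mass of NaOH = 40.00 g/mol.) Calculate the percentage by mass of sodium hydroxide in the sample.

55.49 %

n(HCl) per titration = 0.03686 × 0.2273 = 8.378 × 10^-3 mol
n(NaOH) in each aliquot = 8.378 × 10^-3 mol (1:1 ratio)
n(NaOH) in the whole flask = 8.378 × 10^-3 × 500.0/25.00 = 0.1676 mol
mass of NaOH = 0.1676 × 40.00 = 6.703 g
% NaOH = 6.703 / 12.08 × 100 = 55.49 %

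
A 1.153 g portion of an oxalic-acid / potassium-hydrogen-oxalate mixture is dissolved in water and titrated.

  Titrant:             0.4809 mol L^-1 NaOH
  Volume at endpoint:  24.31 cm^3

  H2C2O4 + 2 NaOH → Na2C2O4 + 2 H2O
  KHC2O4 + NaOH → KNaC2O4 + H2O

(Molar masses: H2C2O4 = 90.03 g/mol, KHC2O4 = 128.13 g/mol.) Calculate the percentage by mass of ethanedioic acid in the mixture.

16.20 %

n(NaOH) = 0.02431 × 0.4809 = 0.01169 mol
Let x = n(H2C2O4), y = n(KHC2O4).
Titrant: 2x + 1y = 0.01169;  mass: 90.03x + 128.13y = 1.153
Solving, x = 2.075 × 10^-3 mol, y = 7.541 × 10^-3 mol
mass of H2C2O4 = 2.075 × 10^-3 × 90.03 = 0.1868 g
% H2C2O4 = 0.1868 / 1.153 × 100 = 16.20 %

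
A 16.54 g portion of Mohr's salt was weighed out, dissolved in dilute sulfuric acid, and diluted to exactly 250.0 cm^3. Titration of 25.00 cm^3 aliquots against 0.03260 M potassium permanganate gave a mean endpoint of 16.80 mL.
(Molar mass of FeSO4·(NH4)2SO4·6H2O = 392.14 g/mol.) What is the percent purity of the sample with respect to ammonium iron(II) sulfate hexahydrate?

MnO4^- + 5 Fe^2+ + 8 H^+ → Mn^2+ + 5 Fe^3+ + 4 H2O
n(KMnO4) per titration = 0.01680 × 0.03260 = 5.477 × 10^-4 mol
From the 5:1 ratio, n(FeSO4·(NH4)2SO4·6H2O) in each aliquot = 5/1 × 5.477 × 10^-4 = 2.738 × 10^-3 mol
n(FeSO4·(NH4)2SO4·6H2O) in the whole flask = 2.738 × 10^-3 × 250.0/25.00 = 0.02738 mol
mass of FeSO4·(NH4)2SO4·6H2O = 0.02738 × 392.14 = 10.74 g
% FeSO4·(NH4)2SO4·6H2O = 10.74 / 16.54 × 100 = 64.92 %

64.92 %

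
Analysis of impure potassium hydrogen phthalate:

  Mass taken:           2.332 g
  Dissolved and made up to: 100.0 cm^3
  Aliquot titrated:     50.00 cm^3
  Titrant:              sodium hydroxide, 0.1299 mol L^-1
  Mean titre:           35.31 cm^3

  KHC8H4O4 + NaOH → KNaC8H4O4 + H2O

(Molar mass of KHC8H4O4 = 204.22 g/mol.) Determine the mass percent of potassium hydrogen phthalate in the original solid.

n(NaOH) per titration = 0.03531 × 0.1299 = 4.587 × 10^-3 mol
n(KHC8H4O4) in each aliquot = 4.587 × 10^-3 mol (1:1 ratio)
n(KHC8H4O4) in the whole flask = 4.587 × 10^-3 × 100.0/50.00 = 9.174 × 10^-3 mol
mass of KHC8H4O4 = 9.174 × 10^-3 × 204.22 = 1.873 g
% KHC8H4O4 = 1.873 / 2.332 × 100 = 80.34 %

80.34 %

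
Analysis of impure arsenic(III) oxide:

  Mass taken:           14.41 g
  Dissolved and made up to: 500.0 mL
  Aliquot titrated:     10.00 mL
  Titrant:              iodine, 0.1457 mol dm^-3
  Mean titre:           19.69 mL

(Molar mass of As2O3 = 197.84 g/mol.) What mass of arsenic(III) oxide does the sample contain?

14.19 g

As2O3 + 2 I2 + 2 H2O → As2O5 + 4 HI
n(I2) per titration = 0.01969 × 0.1457 = 2.869 × 10^-3 mol
From the 1:2 ratio, n(As2O3) in each aliquot = 1/2 × 2.869 × 10^-3 = 1.434 × 10^-3 mol
n(As2O3) in the whole flask = 1.434 × 10^-3 × 500.0/10.00 = 0.07172 mol
mass of As2O3 = 0.07172 × 197.84 = 14.19 g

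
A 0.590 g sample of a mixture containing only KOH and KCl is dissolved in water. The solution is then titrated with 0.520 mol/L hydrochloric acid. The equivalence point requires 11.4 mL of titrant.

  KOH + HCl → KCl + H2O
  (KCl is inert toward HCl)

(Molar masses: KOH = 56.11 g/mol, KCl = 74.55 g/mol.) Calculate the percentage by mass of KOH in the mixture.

n(HCl) = 0.0114 × 0.520 = 5.93 × 10^-3 mol
Let x = n(KOH), y = n(KCl).
Titrant: 1x = 5.93 × 10^-3;  mass: 56.11x + 74.55y = 0.590
Solving, x = 5.93 × 10^-3 mol, y = 3.45 × 10^-3 mol
mass of KOH = 5.93 × 10^-3 × 56.11 = 0.333 g
% KOH = 0.333 / 0.590 × 100 = 56.4 %

56.4 %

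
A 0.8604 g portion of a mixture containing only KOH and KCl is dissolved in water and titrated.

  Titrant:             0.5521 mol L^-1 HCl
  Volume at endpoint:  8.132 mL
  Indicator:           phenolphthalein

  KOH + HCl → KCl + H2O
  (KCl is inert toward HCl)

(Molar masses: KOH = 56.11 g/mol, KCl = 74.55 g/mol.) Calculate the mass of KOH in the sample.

n(HCl) = 0.008132 × 0.5521 = 4.490 × 10^-3 mol
Let x = n(KOH), y = n(KCl).
Titrant: 1x = 4.490 × 10^-3;  mass: 56.11x + 74.55y = 0.8604
Solving, x = 4.490 × 10^-3 mol, y = 8.162 × 10^-3 mol
mass of KOH = 4.490 × 10^-3 × 56.11 = 0.2519 g

0.2519 g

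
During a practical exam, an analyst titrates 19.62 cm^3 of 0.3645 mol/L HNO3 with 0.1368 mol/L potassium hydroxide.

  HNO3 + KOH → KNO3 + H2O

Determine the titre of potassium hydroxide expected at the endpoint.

n(HNO3) = 0.01962 L × 0.3645 mol/L = 7.151 × 10^-3 mol
n(KOH) = 7.151 × 10^-3 mol (1:1 stoichiometry)
V(KOH) = 7.151 × 10^-3 mol / 0.1368 mol/L = 0.05228 L = 52.28 mL

52.28 mL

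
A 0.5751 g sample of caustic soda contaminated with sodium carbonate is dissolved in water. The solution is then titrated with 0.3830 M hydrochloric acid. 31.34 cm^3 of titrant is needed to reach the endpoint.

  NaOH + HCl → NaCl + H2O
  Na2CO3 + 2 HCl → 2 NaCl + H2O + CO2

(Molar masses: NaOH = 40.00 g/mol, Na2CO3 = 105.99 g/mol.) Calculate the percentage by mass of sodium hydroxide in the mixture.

32.65 %

n(HCl) = 0.03134 × 0.3830 = 0.01200 mol
Let x = n(NaOH), y = n(Na2CO3).
Titrant: 1x + 2y = 0.01200;  mass: 40.00x + 105.99y = 0.5751
Solving, x = 4.695 × 10^-3 mol, y = 3.654 × 10^-3 mol
mass of NaOH = 4.695 × 10^-3 × 40.00 = 0.1878 g
% NaOH = 0.1878 / 0.5751 × 100 = 32.65 %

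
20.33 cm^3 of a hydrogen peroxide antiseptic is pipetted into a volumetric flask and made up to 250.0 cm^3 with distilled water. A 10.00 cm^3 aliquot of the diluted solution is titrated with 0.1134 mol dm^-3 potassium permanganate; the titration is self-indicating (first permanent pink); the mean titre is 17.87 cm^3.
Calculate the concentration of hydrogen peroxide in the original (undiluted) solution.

2 MnO4^- + 5 H2O2 + 6 H^+ → 2 Mn^2+ + 5 O2 + 8 H2O
n(KMnO4) = 0.01787 × 0.1134 = 2.026 × 10^-3 mol
From the 5:2 ratio, n(H2O2) in the aliquot = 5/2 × 2.026 × 10^-3 = 5.066 × 10^-3 mol
[H2O2]_dilute = 5.066 × 10^-3 / 0.01000 = 0.5066 mol/L
Dilution factor = 250.0 / 20.33 = 12.30
[H2O2]_stock = 0.5066 × 12.30 = 6.230 mol/L

6.230 mol/L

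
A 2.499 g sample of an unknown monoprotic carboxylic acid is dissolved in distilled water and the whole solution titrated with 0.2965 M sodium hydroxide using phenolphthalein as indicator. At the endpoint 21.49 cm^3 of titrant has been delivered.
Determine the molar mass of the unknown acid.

n(NaOH) = 0.02149 L × 0.2965 mol/L = 6.372 × 10^-3 mol
n(HA) = 6.372 × 10^-3 mol (1:1 ratio)
M = m / n = 2.499 g / 6.372 × 10^-3 mol = 392.2 g/mol

392.2 g/mol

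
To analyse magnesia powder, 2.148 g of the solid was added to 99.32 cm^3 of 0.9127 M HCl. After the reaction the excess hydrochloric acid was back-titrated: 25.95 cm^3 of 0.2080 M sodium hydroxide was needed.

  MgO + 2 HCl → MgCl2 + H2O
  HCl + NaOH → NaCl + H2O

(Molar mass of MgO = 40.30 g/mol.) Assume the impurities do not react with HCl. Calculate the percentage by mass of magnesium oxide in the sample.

79.97 %

n(HCl) added = 0.09932 × 0.9127 = 0.09065 mol
n(NaOH) used in back-titration = 0.02595 × 0.2080 = 5.398 × 10^-3 mol
n(HCl) left over = 5.398 × 10^-3 mol (1:1 ratio)
n(HCl) consumed by analyte = 0.09065 − 5.398 × 10^-3 = 0.08525 mol
From the 1:2 ratio, n(MgO) = 1/2 × 0.08525 = 0.04263 mol
mass of MgO = 0.04263 × 40.30 = 1.718 g
% MgO = 1.718 / 2.148 × 100 = 79.97 %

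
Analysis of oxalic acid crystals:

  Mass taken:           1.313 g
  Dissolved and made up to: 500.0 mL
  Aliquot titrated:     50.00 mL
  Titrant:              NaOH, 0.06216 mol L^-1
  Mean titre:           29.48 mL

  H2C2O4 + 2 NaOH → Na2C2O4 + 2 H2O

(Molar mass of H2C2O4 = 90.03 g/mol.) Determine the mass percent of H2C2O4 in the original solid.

n(NaOH) per titration = 0.02948 × 0.06216 = 1.832 × 10^-3 mol
From the 1:2 ratio, n(H2C2O4) in each aliquot = 1/2 × 1.832 × 10^-3 = 9.162 × 10^-4 mol
n(H2C2O4) in the whole flask = 9.162 × 10^-4 × 500.0/50.00 = 9.162 × 10^-3 mol
mass of H2C2O4 = 9.162 × 10^-3 × 90.03 = 0.8249 g
% H2C2O4 = 0.8249 / 1.313 × 100 = 62.82 %

62.82 %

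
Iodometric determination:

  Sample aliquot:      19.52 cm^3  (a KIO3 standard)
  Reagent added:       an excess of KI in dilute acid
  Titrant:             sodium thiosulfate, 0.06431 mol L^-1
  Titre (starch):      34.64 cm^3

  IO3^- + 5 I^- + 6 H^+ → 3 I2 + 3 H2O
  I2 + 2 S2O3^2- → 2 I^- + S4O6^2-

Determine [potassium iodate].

0.01902 mol/L

n(S2O3^2-) = 0.03464 × 0.06431 = 2.228 × 10^-3 mol
n(I2) = n(S2O3^2-)/2 = 1.114 × 10^-3 mol
From the 1:3 ratio, n(IO3^-) in the aliquot = 1/3 × 1.114 × 10^-3 = 3.713 × 10^-4 mol
[IO3^-] = 3.713 × 10^-4 / 0.01952 = 0.01902 mol/L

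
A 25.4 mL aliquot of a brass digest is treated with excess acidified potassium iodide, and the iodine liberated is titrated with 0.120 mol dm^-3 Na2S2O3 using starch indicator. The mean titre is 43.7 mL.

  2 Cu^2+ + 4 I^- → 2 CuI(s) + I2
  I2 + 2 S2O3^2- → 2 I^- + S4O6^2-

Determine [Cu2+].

0.206 mol/L

n(S2O3^2-) = 0.0437 × 0.120 = 5.24 × 10^-3 mol
n(I2) = n(S2O3^2-)/2 = 2.62 × 10^-3 mol
From the 2:1 ratio, n(Cu2+) in the aliquot = 2/1 × 2.62 × 10^-3 = 5.24 × 10^-3 mol
[Cu2+] = 5.24 × 10^-3 / 0.0254 = 0.206 mol/L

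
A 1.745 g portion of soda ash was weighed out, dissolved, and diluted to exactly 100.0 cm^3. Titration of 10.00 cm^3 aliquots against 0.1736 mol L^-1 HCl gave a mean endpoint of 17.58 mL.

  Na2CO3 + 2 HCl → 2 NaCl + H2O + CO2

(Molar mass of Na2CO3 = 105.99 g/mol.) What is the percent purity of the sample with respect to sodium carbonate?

92.68 %

n(HCl) per titration = 0.01758 × 0.1736 = 3.052 × 10^-3 mol
From the 1:2 ratio, n(Na2CO3) in each aliquot = 1/2 × 3.052 × 10^-3 = 1.526 × 10^-3 mol
n(Na2CO3) in the whole flask = 1.526 × 10^-3 × 100.0/10.00 = 0.01526 mol
mass of Na2CO3 = 0.01526 × 105.99 = 1.617 g
% Na2CO3 = 1.617 / 1.745 × 100 = 92.68 %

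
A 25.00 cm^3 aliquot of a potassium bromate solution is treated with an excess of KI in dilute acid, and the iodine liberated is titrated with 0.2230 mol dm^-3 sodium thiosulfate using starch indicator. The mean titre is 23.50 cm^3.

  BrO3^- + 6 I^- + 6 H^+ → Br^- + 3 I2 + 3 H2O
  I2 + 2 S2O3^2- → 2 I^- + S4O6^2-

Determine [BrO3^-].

0.03494 mol/L

n(S2O3^2-) = 0.02350 × 0.2230 = 5.240 × 10^-3 mol
n(I2) = n(S2O3^2-)/2 = 2.620 × 10^-3 mol
From the 1:3 ratio, n(BrO3^-) in the aliquot = 1/3 × 2.620 × 10^-3 = 8.734 × 10^-4 mol
[BrO3^-] = 8.734 × 10^-4 / 0.02500 = 0.03494 mol/L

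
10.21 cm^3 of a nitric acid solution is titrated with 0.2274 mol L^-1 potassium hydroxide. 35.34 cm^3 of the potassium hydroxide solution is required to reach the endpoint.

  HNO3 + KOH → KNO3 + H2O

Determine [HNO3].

n(KOH) = 0.03534 L × 0.2274 mol/L = 8.036 × 10^-3 mol
n(HNO3) = 8.036 × 10^-3 mol (1:1 mole ratio)
[HNO3] = 8.036 × 10^-3 mol / 0.01021 L = 0.7871 mol/L

0.7871 mol/L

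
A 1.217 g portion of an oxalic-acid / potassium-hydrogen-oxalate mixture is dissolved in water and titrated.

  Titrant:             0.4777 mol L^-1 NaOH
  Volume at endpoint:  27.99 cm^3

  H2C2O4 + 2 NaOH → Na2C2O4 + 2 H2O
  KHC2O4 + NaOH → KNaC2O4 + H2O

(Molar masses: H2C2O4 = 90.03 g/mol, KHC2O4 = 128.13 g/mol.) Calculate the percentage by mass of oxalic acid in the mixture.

22.08 %

n(NaOH) = 0.02799 × 0.4777 = 0.01337 mol
Let x = n(H2C2O4), y = n(KHC2O4).
Titrant: 2x + 1y = 0.01337;  mass: 90.03x + 128.13y = 1.217
Solving, x = 2.985 × 10^-3 mol, y = 7.401 × 10^-3 mol
mass of H2C2O4 = 2.985 × 10^-3 × 90.03 = 0.2687 g
% H2C2O4 = 0.2687 / 1.217 × 100 = 22.08 %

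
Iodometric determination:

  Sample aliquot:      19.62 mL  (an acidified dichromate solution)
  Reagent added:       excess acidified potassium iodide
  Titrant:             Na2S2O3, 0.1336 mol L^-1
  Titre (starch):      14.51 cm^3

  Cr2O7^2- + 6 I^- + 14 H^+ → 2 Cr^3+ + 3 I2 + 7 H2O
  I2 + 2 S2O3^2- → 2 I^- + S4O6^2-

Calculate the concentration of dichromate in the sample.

n(S2O3^2-) = 0.01451 × 0.1336 = 1.939 × 10^-3 mol
n(I2) = n(S2O3^2-)/2 = 9.693 × 10^-4 mol
From the 1:3 ratio, n(Cr2O7^2-) in the aliquot = 1/3 × 9.693 × 10^-4 = 3.231 × 10^-4 mol
[Cr2O7^2-] = 3.231 × 10^-4 / 0.01962 = 0.01647 mol/L

0.01647 mol/L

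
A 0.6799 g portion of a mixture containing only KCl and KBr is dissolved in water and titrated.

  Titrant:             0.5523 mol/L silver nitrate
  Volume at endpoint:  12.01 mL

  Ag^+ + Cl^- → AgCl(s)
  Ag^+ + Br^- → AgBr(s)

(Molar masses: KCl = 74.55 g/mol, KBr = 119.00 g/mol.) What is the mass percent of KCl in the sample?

27.00 %

n(AgNO3) = 0.01201 × 0.5523 = 6.633 × 10^-3 mol
Let x = n(KCl), y = n(KBr).
Titrant: 1x + 1y = 6.633 × 10^-3;  mass: 74.55x + 119.00y = 0.6799
Solving, x = 2.462 × 10^-3 mol, y = 4.171 × 10^-3 mol
mass of KCl = 2.462 × 10^-3 × 74.55 = 0.1836 g
% KCl = 0.1836 / 0.6799 × 100 = 27.00 %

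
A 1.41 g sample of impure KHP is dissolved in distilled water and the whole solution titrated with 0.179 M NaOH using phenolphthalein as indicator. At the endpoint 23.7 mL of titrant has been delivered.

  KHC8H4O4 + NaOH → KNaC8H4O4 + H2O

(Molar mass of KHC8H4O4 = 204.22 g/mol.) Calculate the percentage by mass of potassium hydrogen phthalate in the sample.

61.4 %

n(NaOH) = 0.0237 L × 0.179 mol/L = 4.24 × 10^-3 mol
n(KHC8H4O4) = 4.24 × 10^-3 mol (1:1 ratio)
mass of KHC8H4O4 = 4.24 × 10^-3 × 204.22 g/mol = 0.866 g
% KHC8H4O4 = 0.866 / 1.41 × 100 = 61.4 %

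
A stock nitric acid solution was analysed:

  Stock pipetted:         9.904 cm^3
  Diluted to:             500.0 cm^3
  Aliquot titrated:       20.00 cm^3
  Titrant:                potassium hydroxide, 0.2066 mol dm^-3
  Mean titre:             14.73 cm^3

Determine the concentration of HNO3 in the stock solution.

7.682 mol/L

HNO3 + KOH → KNO3 + H2O
n(KOH) = 0.01473 × 0.2066 = 3.043 × 10^-3 mol
n(HNO3) in the aliquot = 3.043 × 10^-3 mol (1:1 ratio)
[HNO3]_dilute = 3.043 × 10^-3 / 0.02000 = 0.1522 mol/L
Dilution factor = 500.0 / 9.904 = 50.48
[HNO3]_stock = 0.1522 × 50.48 = 7.682 mol/L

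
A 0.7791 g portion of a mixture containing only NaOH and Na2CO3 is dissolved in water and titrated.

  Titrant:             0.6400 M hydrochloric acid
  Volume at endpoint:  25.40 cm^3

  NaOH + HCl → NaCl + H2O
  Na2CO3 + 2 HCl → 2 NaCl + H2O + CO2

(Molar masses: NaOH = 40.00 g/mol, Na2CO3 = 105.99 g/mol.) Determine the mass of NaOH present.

n(HCl) = 0.02540 × 0.6400 = 0.01626 mol
Let x = n(NaOH), y = n(Na2CO3).
Titrant: 1x + 2y = 0.01626;  mass: 40.00x + 105.99y = 0.7791
Solving, x = 6.340 × 10^-3 mol, y = 4.958 × 10^-3 mol
mass of NaOH = 6.340 × 10^-3 × 40.00 = 0.2536 g

0.2536 g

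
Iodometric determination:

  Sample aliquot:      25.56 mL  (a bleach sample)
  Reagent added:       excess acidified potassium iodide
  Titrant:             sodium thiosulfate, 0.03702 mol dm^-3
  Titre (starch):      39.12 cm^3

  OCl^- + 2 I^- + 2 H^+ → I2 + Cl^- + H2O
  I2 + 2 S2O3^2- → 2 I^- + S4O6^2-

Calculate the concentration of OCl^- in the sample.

0.02833 mol/L

n(S2O3^2-) = 0.03912 × 0.03702 = 1.448 × 10^-3 mol
n(I2) = n(S2O3^2-)/2 = 7.241 × 10^-4 mol
n(OCl^-) in the aliquot = 7.241 × 10^-4 mol (1:1 ratio)
[OCl^-] = 7.241 × 10^-4 / 0.02556 = 0.02833 mol/L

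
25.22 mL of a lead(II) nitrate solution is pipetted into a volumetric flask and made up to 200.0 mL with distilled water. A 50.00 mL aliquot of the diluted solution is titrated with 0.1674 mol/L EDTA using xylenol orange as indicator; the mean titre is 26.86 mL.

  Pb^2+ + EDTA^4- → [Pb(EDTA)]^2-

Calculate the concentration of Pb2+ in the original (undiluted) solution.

0.7131 mol/L

n(EDTA) = 0.02686 × 0.1674 = 4.496 × 10^-3 mol
n(Pb2+) in the aliquot = 4.496 × 10^-3 mol (1:1 ratio)
[Pb2+]_dilute = 4.496 × 10^-3 / 0.05000 = 0.08993 mol/L
Dilution factor = 200.0 / 25.22 = 7.930
[Pb2+]_stock = 0.08993 × 7.930 = 0.7131 mol/L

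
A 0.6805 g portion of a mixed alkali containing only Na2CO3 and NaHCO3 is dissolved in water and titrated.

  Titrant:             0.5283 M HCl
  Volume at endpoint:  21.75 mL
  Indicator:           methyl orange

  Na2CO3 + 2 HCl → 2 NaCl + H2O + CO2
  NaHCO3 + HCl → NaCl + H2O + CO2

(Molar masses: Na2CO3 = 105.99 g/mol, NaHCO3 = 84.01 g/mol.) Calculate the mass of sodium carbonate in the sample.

0.4867 g

n(HCl) = 0.02175 × 0.5283 = 0.01149 mol
Let x = n(Na2CO3), y = n(NaHCO3).
Titrant: 2x + 1y = 0.01149;  mass: 105.99x + 84.01y = 0.6805
Solving, x = 4.592 × 10^-3 mol, y = 2.307 × 10^-3 mol
mass of Na2CO3 = 4.592 × 10^-3 × 105.99 = 0.4867 g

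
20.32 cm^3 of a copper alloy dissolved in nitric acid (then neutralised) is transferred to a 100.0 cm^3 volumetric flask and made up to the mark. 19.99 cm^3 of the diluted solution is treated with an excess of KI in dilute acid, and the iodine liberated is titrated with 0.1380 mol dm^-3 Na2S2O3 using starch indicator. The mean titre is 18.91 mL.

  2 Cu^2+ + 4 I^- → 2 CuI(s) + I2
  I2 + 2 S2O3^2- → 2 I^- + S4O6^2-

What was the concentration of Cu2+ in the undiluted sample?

0.6424 mol/L

n(S2O3^2-) = 0.01891 × 0.1380 = 2.610 × 10^-3 mol
n(I2) = n(S2O3^2-)/2 = 1.305 × 10^-3 mol
From the 2:1 ratio, n(Cu2+) in the aliquot = 2/1 × 1.305 × 10^-3 = 2.610 × 10^-3 mol
[Cu2+]_dilute = 2.610 × 10^-3 / 0.01999 = 0.1305 mol/L
[Cu2+]_original = 0.1305 × 100.0/20.32 = 0.6424 mol/L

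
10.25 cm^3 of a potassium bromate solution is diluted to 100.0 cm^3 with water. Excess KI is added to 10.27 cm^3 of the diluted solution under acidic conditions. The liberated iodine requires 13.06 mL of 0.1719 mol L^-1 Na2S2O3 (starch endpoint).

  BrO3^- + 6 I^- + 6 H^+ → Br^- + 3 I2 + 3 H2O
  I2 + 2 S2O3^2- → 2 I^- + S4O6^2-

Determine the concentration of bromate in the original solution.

0.3554 mol/L

n(S2O3^2-) = 0.01306 × 0.1719 = 2.245 × 10^-3 mol
n(I2) = n(S2O3^2-)/2 = 1.123 × 10^-3 mol
From the 1:3 ratio, n(BrO3^-) in the aliquot = 1/3 × 1.123 × 10^-3 = 3.742 × 10^-4 mol
[BrO3^-]_dilute = 3.742 × 10^-4 / 0.01027 = 0.03643 mol/L
[BrO3^-]_original = 0.03643 × 100.0/10.25 = 0.3554 mol/L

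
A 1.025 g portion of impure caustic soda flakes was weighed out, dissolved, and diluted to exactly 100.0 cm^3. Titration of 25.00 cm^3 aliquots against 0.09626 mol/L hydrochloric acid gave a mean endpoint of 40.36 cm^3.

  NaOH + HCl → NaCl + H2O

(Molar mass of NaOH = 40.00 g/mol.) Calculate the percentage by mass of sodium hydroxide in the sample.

n(HCl) per titration = 0.04036 × 0.09626 = 3.885 × 10^-3 mol
n(NaOH) in each aliquot = 3.885 × 10^-3 mol (1:1 ratio)
n(NaOH) in the whole flask = 3.885 × 10^-3 × 100.0/25.00 = 0.01554 mol
mass of NaOH = 0.01554 × 40.00 = 0.6216 g
% NaOH = 0.6216 / 1.025 × 100 = 60.64 %

60.64 %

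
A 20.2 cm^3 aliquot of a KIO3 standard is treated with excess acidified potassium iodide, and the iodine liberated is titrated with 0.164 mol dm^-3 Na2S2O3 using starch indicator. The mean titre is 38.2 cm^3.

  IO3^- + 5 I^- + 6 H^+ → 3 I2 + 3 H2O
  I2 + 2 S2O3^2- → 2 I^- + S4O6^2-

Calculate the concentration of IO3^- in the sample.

n(S2O3^2-) = 0.0382 × 0.164 = 6.26 × 10^-3 mol
n(I2) = n(S2O3^2-)/2 = 3.13 × 10^-3 mol
From the 1:3 ratio, n(IO3^-) in the aliquot = 1/3 × 3.13 × 10^-3 = 1.04 × 10^-3 mol
[IO3^-] = 1.04 × 10^-3 / 0.0202 = 0.0517 mol/L

0.0517 mol/L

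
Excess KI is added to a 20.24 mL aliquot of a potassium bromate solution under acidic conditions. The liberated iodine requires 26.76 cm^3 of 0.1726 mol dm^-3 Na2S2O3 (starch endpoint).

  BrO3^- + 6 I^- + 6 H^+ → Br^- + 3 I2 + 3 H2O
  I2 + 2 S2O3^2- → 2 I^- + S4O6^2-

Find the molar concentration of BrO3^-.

0.03803 mol/L

n(S2O3^2-) = 0.02676 × 0.1726 = 4.619 × 10^-3 mol
n(I2) = n(S2O3^2-)/2 = 2.309 × 10^-3 mol
From the 1:3 ratio, n(BrO3^-) in the aliquot = 1/3 × 2.309 × 10^-3 = 7.698 × 10^-4 mol
[BrO3^-] = 7.698 × 10^-4 / 0.02024 = 0.03803 mol/L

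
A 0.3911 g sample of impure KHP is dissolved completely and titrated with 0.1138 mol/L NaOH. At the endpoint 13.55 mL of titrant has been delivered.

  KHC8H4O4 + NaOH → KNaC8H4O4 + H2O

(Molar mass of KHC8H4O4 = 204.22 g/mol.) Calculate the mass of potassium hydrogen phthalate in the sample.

0.3149 g

n(NaOH) = 0.01355 L × 0.1138 mol/L = 1.542 × 10^-3 mol
n(KHC8H4O4) = 1.542 × 10^-3 mol (1:1 ratio)
mass of KHC8H4O4 = 1.542 × 10^-3 × 204.22 g/mol = 0.3149 g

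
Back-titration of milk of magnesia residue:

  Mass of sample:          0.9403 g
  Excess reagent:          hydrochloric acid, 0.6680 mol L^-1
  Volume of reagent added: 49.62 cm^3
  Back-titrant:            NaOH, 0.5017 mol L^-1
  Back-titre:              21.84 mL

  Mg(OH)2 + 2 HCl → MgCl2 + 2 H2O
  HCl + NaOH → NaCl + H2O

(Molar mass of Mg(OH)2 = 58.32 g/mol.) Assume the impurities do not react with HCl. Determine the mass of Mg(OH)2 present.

n(HCl) added = 0.04962 × 0.6680 = 0.03315 mol
n(NaOH) used in back-titration = 0.02184 × 0.5017 = 0.01096 mol
n(HCl) left over = 0.01096 mol (1:1 ratio)
n(HCl) consumed by analyte = 0.03315 − 0.01096 = 0.02219 mol
From the 1:2 ratio, n(Mg(OH)2) = 1/2 × 0.02219 = 0.01109 mol
mass of Mg(OH)2 = 0.01109 × 58.32 = 0.6470 g

0.6470 g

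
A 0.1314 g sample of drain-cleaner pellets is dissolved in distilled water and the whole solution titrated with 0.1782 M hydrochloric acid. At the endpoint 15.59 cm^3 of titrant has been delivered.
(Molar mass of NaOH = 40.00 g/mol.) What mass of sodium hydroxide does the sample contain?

0.1111 g

NaOH + HCl → NaCl + H2O
n(HCl) = 0.01559 L × 0.1782 mol/L = 2.778 × 10^-3 mol
n(NaOH) = 2.778 × 10^-3 mol (1:1 ratio)
mass of NaOH = 2.778 × 10^-3 × 40.00 g/mol = 0.1111 g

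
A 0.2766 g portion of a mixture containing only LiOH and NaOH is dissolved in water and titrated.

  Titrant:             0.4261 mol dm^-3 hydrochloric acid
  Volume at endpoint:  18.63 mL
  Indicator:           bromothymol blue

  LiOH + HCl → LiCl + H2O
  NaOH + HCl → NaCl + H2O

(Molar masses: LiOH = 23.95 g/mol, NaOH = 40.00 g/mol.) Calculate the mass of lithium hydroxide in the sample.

n(HCl) = 0.01863 × 0.4261 = 7.938 × 10^-3 mol
Let x = n(LiOH), y = n(NaOH).
Titrant: 1x + 1y = 7.938 × 10^-3;  mass: 23.95x + 40.00y = 0.2766
Solving, x = 2.550 × 10^-3 mol, y = 5.388 × 10^-3 mol
mass of LiOH = 2.550 × 10^-3 × 23.95 = 0.06108 g

0.06108 g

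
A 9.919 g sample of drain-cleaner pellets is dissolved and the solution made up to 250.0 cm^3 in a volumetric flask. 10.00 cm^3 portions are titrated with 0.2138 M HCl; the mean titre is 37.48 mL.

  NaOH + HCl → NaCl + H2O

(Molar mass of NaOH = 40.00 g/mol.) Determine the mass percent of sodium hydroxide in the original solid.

n(HCl) per titration = 0.03748 × 0.2138 = 8.013 × 10^-3 mol
n(NaOH) in each aliquot = 8.013 × 10^-3 mol (1:1 ratio)
n(NaOH) in the whole flask = 8.013 × 10^-3 × 250.0/10.00 = 0.2003 mol
mass of NaOH = 0.2003 × 40.00 = 8.013 g
% NaOH = 8.013 / 9.919 × 100 = 80.79 %

80.79 %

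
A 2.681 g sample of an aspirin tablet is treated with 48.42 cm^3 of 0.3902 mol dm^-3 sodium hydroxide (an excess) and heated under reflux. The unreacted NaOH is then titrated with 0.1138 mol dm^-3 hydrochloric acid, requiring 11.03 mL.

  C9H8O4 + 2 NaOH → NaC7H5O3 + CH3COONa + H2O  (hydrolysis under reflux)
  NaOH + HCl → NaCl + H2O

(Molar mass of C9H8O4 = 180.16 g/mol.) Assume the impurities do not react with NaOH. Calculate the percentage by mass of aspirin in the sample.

59.26 %

n(NaOH) added = 0.04842 × 0.3902 = 0.01889 mol
n(HCl) used in back-titration = 0.01103 × 0.1138 = 1.255 × 10^-3 mol
n(NaOH) left over = 1.255 × 10^-3 mol (1:1 ratio)
n(NaOH) consumed by analyte = 0.01889 − 1.255 × 10^-3 = 0.01764 mol
From the 1:2 ratio, n(C9H8O4) = 1/2 × 0.01764 = 8.819 × 10^-3 mol
mass of C9H8O4 = 8.819 × 10^-3 × 180.16 = 1.589 g
% C9H8O4 = 1.589 / 2.681 × 100 = 59.26 %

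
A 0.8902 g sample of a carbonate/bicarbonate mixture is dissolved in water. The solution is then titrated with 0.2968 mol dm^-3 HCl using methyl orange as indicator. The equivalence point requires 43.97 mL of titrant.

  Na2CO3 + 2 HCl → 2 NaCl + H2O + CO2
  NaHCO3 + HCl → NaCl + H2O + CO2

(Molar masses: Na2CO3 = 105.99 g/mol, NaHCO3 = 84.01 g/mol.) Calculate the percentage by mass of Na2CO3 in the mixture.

n(HCl) = 0.04397 × 0.2968 = 0.01305 mol
Let x = n(Na2CO3), y = n(NaHCO3).
Titrant: 2x + 1y = 0.01305;  mass: 105.99x + 84.01y = 0.8902
Solving, x = 3.323 × 10^-3 mol, y = 6.403 × 10^-3 mol
mass of Na2CO3 = 3.323 × 10^-3 × 105.99 = 0.3523 g
% Na2CO3 = 0.3523 / 0.8902 × 100 = 39.57 %

39.57 %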